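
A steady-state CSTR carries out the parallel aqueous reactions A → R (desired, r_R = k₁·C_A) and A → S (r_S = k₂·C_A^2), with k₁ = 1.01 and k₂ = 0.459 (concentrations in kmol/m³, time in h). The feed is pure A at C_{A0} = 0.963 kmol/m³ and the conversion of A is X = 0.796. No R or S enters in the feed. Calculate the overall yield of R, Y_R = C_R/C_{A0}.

Exit C_A = C_{A0}(1−X) = 0.963×0.204 = 0.1965 kmol/m³.
A CSTR operates uniformly at the exit composition, giving r_R = 0.1984 and r_S = 0.01771 (each k·C_A^n at C_A = 0.1965).
Fraction of consumed A going to R: r_R/(r_R+r_S) = 0.9180.
C_R = 0.9180·C_{A0}·X = 0.9180×0.963×0.796 = 0.704 kmol/m³; Y_R = C_R/C_{A0} = 0.731.

0.731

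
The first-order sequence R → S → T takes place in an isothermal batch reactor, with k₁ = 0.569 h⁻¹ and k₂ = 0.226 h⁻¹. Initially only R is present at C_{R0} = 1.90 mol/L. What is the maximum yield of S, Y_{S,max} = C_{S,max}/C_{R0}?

0.544

For a first-order series the maximum intermediate yield is C_{S,max}/C_{R0} = (k₁/k₂)^[k₂/(k₂−k₁)].
= (0.569/0.226)^(0.226/(0.226−0.569)) = (2.518)^(-0.6589) = 0.5442.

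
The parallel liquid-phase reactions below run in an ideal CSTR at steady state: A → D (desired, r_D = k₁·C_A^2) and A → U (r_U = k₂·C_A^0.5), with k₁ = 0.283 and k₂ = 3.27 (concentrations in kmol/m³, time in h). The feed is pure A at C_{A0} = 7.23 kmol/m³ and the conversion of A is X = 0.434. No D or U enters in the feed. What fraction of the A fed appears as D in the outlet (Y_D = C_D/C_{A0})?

Exit C_A = C_{A0}(1−X) = 7.23×0.566 = 4.092 kmol/m³.
In a CSTR the entire volume is at exit conditions, so r_D = 0.283×4.092^2 = 4.739 and r_U = 3.27×4.092^0.5 = 6.615.
Fraction of consumed A going to D: r_D/(r_D+r_U) = 0.4174.
C_D = 0.4174·C_{A0}·X = 0.4174×7.23×0.434 = 1.31 kmol/m³; Y_D = C_D/C_{A0} = 0.181.

0.181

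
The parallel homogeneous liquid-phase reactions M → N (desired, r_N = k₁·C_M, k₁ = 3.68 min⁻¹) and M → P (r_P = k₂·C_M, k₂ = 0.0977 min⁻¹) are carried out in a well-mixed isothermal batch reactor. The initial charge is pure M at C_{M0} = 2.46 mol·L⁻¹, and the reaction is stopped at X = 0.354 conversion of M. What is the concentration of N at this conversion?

0.848 mol·L⁻¹

C_M = C_{M0}(1−X) = 1.589 mol·L⁻¹.
Both paths are first order in M, so the instantaneous fraction to N is constant: dC_N/d(−C_M) = k₁/(k₁+k₂) = 0.9741.
C_N = 0.9741·(C_{M0}−C_M) = 0.9741×0.8708 = 0.848 mol·L⁻¹.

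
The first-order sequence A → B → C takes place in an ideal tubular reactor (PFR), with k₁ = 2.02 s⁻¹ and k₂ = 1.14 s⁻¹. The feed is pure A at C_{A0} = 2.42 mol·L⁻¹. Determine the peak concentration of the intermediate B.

1.15 mol·L⁻¹

At the optimum, C_{B,max}/C_{A0} = (k₁/k₂)^[k₂/(k₂−k₁)].
= (2.02/1.14)^(1.14/(1.14−2.02)) = (1.772)^(-1.295) = 0.4766.
C_{B,max} = 0.4766×2.42 = 1.15 mol·L⁻¹.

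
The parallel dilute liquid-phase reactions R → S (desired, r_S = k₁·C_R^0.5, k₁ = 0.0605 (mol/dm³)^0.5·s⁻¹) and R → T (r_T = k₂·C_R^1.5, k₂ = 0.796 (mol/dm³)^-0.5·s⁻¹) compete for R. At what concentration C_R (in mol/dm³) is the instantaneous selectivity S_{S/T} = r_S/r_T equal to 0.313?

S_{S/T} = (k₁/k₂)·C_R⁻¹ ⇒ C_R = (S·k₂/k₁)^(-1).
= (0.313×0.796/0.0605)^(-1) = (4.118)^(-1) = 0.243 mol/dm³.

0.243 mol/dm³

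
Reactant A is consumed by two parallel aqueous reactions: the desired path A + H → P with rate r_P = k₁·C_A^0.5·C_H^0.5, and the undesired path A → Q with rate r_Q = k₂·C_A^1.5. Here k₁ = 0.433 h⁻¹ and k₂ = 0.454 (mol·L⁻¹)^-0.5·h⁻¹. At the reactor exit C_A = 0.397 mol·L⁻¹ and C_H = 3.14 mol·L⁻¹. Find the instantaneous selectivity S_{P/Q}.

S_{P/Q} = r_P/r_Q = (k₁·C_A^0.5·C_H^0.5)/(k₂·C_A^1.5) = (k₁/k₂)·C_A⁻¹·C_H^0.5.
= (0.433×0.3970^0.5×3.140^0.5) / (0.454×0.3970^1.5) = 0.4834/0.1136 = 4.26.
The undesired path is higher order in A, so low C_A (CSTR or dilute feed) favours P.

4.26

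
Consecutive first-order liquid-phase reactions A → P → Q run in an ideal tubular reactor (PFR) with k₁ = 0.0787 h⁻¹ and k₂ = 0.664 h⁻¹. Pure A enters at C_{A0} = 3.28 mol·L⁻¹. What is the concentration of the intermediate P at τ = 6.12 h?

The intermediate concentration in a first-order A→B→C sequence is C_P = k₁C_{A0}(e^(−k₁τ) − e^(−k₂τ))/(k₂−k₁).
e^(−k₁τ) = e^(−0.0787×6.12) = e^(−0.4816) = 0.6178; e^(−k₂τ) = e^(−4.064) = 0.01719.
C_P = 0.0787×3.28/(0.664−0.0787) × (0.6178−0.01719) = 0.4410×0.6006 = 0.2649 mol·L⁻¹.

0.265 mol·L⁻¹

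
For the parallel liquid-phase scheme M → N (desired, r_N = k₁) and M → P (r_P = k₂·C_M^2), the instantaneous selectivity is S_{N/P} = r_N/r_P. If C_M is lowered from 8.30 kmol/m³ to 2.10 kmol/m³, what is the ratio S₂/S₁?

15.6

S_{N/P} = (k₁/k₂)·C_M^-2, so S₂/S₁ = (C_{M,2}/C_{M,1})^-2.
= (2.10/8.30)^(-2) = (0.2530)^(-2) = 15.6.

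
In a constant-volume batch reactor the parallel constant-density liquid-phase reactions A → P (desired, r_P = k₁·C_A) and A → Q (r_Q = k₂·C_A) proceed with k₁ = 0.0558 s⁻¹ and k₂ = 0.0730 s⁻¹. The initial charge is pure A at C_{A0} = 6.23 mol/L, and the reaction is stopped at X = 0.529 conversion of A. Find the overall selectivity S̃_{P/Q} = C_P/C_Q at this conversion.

0.764

C_A = C_{A0}(1−X) = 2.934 mol/L.
Both paths are first order in A, so the instantaneous fraction to P is constant: dC_P/d(−C_A) = k₁/(k₁+k₂) = 0.4332.
C_P = 0.4332·(C_{A0}−C_A) = 0.4332×3.296 = 1.43 mol/L.
C_Q = (C_{A0}−C_A)−C_P = 1.868 mol/L; S̃_{P/Q} = 1.428/1.868 = 0.764.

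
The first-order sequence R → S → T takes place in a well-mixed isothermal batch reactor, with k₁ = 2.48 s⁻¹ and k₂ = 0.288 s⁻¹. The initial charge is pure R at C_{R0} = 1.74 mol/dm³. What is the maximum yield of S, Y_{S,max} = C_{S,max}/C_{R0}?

0.754

At the optimum, C_{S,max}/C_{R0} = (k₁/k₂)^[k₂/(k₂−k₁)].
= (2.48/0.288)^(0.288/(0.288−2.48)) = (8.611)^(-0.1314) = 0.7536.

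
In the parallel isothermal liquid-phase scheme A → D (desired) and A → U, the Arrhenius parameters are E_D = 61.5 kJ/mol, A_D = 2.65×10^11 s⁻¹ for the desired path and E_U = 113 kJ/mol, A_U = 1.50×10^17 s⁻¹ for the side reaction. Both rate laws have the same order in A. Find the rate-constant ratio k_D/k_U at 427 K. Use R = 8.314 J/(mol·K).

3.53

k_D/k_U = (A_D/A_U)·exp[−(E_D−E_U)/(RT)] = (A_D/A_U)·exp[(E_U−E_D)/(RT)].
(E_U−E_D)/(RT) = (113−61.5)×10³/(8.314×427) = 51500/3550 = 14.51.
k_D/k_U = (2.65×10^11/1.50×10^17)·exp(14.51) = 1.767×10^-6 × 1.996×10^6 = 3.53.
Since E_D < E_U, lowering the temperature improves selectivity toward D.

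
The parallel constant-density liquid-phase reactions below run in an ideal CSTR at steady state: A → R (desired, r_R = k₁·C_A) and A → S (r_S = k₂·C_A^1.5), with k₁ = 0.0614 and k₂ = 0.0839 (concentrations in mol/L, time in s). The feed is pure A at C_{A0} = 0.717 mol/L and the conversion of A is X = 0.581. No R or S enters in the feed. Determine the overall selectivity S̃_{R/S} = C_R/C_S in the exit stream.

Exit C_A = C_{A0}(1−X) = 0.717×0.419 = 0.3004 mol/L.
In a CSTR the entire volume is at exit conditions, so r_R = 0.0614×0.3004 = 0.01845 and r_S = 0.0839×0.3004^1.5 = 0.01382.
Overall selectivity = C_R/C_S = r_Rτ/(r_Sτ) = r_R/r_S = 1.34.

1.34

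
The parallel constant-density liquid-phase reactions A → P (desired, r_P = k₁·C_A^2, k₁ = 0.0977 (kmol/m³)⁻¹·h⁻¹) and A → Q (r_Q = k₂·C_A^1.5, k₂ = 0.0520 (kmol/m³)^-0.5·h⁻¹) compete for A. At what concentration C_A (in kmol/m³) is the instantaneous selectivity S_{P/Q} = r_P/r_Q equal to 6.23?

S_{P/Q} = (k₁/k₂)·C_A^0.5 ⇒ C_A = (S·k₂/k₁)^(2).
= (6.23×0.0520/0.0977)^(2) = (3.316)^(2) = 11.0 kmol/m³.

11.0 kmol/m³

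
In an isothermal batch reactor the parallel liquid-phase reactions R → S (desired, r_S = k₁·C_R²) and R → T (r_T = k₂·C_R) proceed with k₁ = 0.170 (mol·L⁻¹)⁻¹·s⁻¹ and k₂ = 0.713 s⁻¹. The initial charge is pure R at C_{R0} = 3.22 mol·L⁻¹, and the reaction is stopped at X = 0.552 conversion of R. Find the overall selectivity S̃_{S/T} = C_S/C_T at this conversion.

C_R = C_{R0}(1−X) = 1.443 mol·L⁻¹.
Along a PFR/batch, dC_T/dC_R = −r_T/(r_S+r_T) = −k₂/(k₂+k₁·C_R).
Integrating from C_{R0} to C_R: C_T = (0.713/0.170)·ln[(0.713+0.170·3.22)/(0.713+0.170·1.44)] = 4.194·ln(1.260/0.9582) = 1.150 mol·L⁻¹.
Then C_S = (C_{R0}−C_R) − C_T = 1.777 − 1.150 = 0.6279 mol·L⁻¹.
S̃_{S/T} = C_S/C_T = 0.6279/1.150 = 0.546.

0.546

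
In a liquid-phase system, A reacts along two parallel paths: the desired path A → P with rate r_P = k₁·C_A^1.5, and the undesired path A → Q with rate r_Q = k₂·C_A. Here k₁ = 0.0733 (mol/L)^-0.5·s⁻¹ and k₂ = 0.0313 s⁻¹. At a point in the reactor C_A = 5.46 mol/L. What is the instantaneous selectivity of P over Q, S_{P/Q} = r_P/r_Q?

S_{P/Q} = r_P/r_Q = (k₁·C_A^1.5)/(k₂·C_A) = (k₁/k₂)·C_A^0.5.
= (0.0733×5.460^1.5) / (0.0313×5.460) = 0.9352/0.1709 = 5.47.

5.47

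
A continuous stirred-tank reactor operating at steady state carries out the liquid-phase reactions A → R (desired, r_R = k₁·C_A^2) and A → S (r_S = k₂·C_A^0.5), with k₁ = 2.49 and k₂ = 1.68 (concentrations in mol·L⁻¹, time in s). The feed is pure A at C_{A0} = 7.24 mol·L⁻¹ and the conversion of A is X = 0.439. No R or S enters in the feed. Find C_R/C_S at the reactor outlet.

12.1

Exit C_A = C_{A0}(1−X) = 7.24×0.561 = 4.062 mol·L⁻¹.
In a CSTR the entire volume is at exit conditions, so r_R = 2.49×4.062^2 = 41.08 and r_S = 1.68×4.062^0.5 = 3.386.
Overall selectivity = C_R/C_S = r_Rτ/(r_Sτ) = r_R/r_S = 12.1.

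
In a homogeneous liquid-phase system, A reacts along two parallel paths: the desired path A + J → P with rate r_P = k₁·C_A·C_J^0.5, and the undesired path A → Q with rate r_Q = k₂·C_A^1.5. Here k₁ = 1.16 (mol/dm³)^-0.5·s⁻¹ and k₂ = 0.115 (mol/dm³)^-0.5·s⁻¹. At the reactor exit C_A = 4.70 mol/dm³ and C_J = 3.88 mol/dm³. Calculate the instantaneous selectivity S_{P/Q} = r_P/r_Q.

S_{P/Q} = r_P/r_Q = (k₁·C_A·C_J^0.5)/(k₂·C_A^1.5) = (k₁/k₂)·C_A^-0.5·C_J^0.5.
= (1.16×4.700×3.880^0.5) / (0.115×4.700^1.5) = 10.74/1.172 = 9.16.
The undesired path is higher order in A, so low C_A (CSTR or dilute feed) favours P.

9.16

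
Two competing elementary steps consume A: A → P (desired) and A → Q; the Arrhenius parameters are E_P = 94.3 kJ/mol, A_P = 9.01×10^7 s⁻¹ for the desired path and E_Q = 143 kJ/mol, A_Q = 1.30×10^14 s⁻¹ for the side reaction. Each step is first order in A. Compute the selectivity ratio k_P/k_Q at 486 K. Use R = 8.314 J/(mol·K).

k_P/k_Q = (A_P/A_Q)·exp[−(E_P−E_Q)/(RT)] = (A_P/A_Q)·exp[(E_Q−E_P)/(RT)].
(E_Q−E_P)/(RT) = (143−94.3)×10³/(8.314×486) = 48700/4041 = 12.05.
k_P/k_Q = (9.01×10^7/1.30×10^14)·exp(12.05) = 6.931×10^-7 × 1.716×10^5 = 0.119.

0.119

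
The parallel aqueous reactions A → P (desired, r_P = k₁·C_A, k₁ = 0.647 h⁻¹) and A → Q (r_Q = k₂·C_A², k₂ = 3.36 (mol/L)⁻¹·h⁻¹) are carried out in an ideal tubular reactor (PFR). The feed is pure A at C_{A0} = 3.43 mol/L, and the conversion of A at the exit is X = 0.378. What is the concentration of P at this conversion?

0.0853 mol/L

C_A = C_{A0}(1−X) = 2.133 mol/L.
Along a PFR/batch, dC_P/dC_A = −r_P/(r_P+r_Q) = −k₁/(k₁+k₂·C_A).
Integrating from C_{A0} to C_A: C_P = (0.647/3.36)·ln[(0.647+3.36·3.43)/(0.647+3.36·2.13)] = 0.1926·ln(12.17/7.815) = 0.08531 mol/L.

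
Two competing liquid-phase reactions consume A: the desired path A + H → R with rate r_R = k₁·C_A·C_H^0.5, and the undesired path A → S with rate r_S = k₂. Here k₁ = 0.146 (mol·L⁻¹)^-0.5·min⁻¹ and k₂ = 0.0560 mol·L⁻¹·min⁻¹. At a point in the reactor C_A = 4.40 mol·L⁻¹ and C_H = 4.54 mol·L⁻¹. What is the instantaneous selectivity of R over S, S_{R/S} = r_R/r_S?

24.4

S_{R/S} = r_R/r_S = (k₁·C_A·C_H^0.5)/(k₂) = (k₁/k₂)·C_A·C_H^0.5.
= (0.146×4.400×4.540^0.5) / (0.0560) = 1.369/0.05600 = 24.4.
Since the desired path is higher order in A, keeping C_A high (PFR or concentrated feed) favours R.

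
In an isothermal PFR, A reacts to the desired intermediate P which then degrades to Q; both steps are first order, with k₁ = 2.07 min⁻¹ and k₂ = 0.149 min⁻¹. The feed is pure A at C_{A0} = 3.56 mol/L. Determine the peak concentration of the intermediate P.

2.90 mol/L

Evaluating C_P at τ_opt = ln(k₂/k₁)/(k₂−k₁) gives C_{P,max}/C_{A0} = (k₁/k₂)^[k₂/(k₂−k₁)].
= (2.07/0.149)^(0.149/(0.149−2.07)) = (13.89)^(-0.07756) = 0.8154.
C_{P,max} = 0.8154×3.56 = 2.90 mol/L.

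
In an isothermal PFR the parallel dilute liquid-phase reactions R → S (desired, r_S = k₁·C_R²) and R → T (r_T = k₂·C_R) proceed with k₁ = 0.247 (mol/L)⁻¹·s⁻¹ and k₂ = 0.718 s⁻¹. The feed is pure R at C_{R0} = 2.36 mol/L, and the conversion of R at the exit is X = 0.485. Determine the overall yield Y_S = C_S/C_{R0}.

0.183

C_R = C_{R0}(1−X) = 1.215 mol/L.
Along a PFR/batch, dC_T/dC_R = −r_T/(r_S+r_T) = −k₂/(k₂+k₁·C_R).
Integrating from C_{R0} to C_R: C_T = (0.718/0.247)·ln[(0.718+0.247·2.36)/(0.718+0.247·1.22)] = 2.907·ln(1.301/1.018) = 0.7123 mol/L.
Then C_S = (C_{R0}−C_R) − C_T = 1.145 − 0.7123 = 0.4323 mol/L.
Y_S = C_S/C_{R0} = 0.4323/2.36 = 0.183.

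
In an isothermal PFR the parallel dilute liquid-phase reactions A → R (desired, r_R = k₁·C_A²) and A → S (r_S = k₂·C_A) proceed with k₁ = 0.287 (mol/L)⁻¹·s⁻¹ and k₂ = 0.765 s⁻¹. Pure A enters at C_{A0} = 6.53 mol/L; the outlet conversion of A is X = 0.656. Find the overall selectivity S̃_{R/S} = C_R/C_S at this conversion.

C_A = C_{A0}(1−X) = 2.246 mol/L.
Along a PFR/batch, dC_S/dC_A = −r_S/(r_R+r_S) = −k₂/(k₂+k₁·C_A).
Integrating from C_{A0} to C_A: C_S = (0.765/0.287)·ln[(0.765+0.287·6.53)/(0.765+0.287·2.25)] = 2.666·ln(2.639/1.410) = 1.671 mol/L.
Then C_R = (C_{A0}−C_A) − C_S = 4.284 − 1.671 = 2.612 mol/L.
S̃_{R/S} = C_R/C_S = 2.612/1.671 = 1.56.

1.56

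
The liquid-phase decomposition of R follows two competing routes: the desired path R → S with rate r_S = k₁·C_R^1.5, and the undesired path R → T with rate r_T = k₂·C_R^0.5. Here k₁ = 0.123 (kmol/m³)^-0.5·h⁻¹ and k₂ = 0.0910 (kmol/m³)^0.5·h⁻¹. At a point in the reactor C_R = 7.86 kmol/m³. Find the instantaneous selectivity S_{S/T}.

10.6

S_{S/T} = r_S/r_T = (k₁·C_R^1.5)/(k₂·C_R^0.5) = (k₁/k₂)·C_R.
= (0.123×7.860^1.5) / (0.0910×7.860^0.5) = 2.710/0.2551 = 10.6.
Since the desired path is higher order in R, keeping C_R high (PFR or concentrated feed) favours S.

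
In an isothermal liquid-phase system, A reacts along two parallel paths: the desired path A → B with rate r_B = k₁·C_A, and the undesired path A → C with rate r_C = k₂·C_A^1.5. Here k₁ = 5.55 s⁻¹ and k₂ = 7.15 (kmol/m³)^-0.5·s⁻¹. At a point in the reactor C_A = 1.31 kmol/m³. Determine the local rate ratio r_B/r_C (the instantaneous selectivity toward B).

S_{B/C} = r_B/r_C = (k₁·C_A)/(k₂·C_A^1.5) = (k₁/k₂)·C_A^-0.5.
= (5.55×1.310) / (7.15×1.310^1.5) = 7.271/10.72 = 0.678.
The undesired path is higher order in A, so low C_A (CSTR or dilute feed) favours B.

0.678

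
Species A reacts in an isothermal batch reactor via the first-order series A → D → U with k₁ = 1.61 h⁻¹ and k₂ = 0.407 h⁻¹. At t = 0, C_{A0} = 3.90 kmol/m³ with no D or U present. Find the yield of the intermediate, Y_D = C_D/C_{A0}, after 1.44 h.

Solving the coupled first-order balances gives C_D(t) = [k₁/(k₂−k₁)]·C_{A0}·(e^(−k₁t) − e^(−k₂t)).
e^(−k₁t) = e^(−1.61×1.44) = e^(−2.318) = 0.09843; e^(−k₂t) = e^(−0.5861) = 0.5565.
C_D = 1.61×3.90/(0.407−1.61) × (0.09843−0.5565) = (-5.219)×(-0.4581) = 2.391 kmol/m³.
Y_D = C_D/C_{A0} = 2.391/3.90 = 0.613.

0.613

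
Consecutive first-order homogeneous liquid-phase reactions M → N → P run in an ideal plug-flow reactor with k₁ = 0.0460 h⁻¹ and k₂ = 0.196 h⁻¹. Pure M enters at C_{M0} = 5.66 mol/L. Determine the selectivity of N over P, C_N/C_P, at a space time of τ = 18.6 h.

Solving the coupled first-order balances gives C_N(τ) = [k₁/(k₂−k₁)]·C_{M0}·(e^(−k₁τ) − e^(−k₂τ)).
e^(−k₁τ) = e^(−0.0460×18.6) = e^(−0.8556) = 0.4250; e^(−k₂τ) = e^(−3.646) = 0.02611.
C_N = 0.0460×5.66/(0.196−0.0460) × (0.4250−0.02611) = 1.736×0.3989 = 0.6924 mol/L.
C_M = C_{M0}e^(−k₁τ) = 2.406 mol/L, so C_P = C_{M0}−C_M−C_N = 2.562 mol/L; C_N/C_P = 0.270.

0.270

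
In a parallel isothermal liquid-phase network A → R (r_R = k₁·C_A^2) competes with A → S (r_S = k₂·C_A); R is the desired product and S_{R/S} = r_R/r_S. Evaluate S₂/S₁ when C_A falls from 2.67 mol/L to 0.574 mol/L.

0.215

S_{R/S} = (k₁/k₂)·C_A, so S₂/S₁ = (C_{A,2}/C_{A,1}).
= 0.574/2.67 = 0.215.
Selectivity toward R falls as C_A falls — high-concentration operation is favoured.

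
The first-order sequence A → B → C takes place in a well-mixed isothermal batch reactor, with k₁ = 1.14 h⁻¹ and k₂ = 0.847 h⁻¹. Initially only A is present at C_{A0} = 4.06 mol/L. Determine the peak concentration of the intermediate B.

Evaluating C_B at t_opt = ln(k₂/k₁)/(k₂−k₁) gives C_{B,max}/C_{A0} = (k₁/k₂)^[k₂/(k₂−k₁)].
= (1.14/0.847)^(0.847/(0.847−1.14)) = (1.346)^(-2.891) = 0.4237.
C_{B,max} = 0.4237×4.06 = 1.72 mol/L.

1.72 mol/L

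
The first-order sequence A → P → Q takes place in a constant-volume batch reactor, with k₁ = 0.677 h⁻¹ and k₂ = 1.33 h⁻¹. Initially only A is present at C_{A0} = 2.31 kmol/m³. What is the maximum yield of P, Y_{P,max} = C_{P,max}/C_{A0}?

0.253

Evaluating C_P at t_opt = ln(k₂/k₁)/(k₂−k₁) gives C_{P,max}/C_{A0} = (k₁/k₂)^[k₂/(k₂−k₁)].
= (0.677/1.33)^(1.33/(1.33−0.677)) = (0.5090)^(2.037) = 0.2528.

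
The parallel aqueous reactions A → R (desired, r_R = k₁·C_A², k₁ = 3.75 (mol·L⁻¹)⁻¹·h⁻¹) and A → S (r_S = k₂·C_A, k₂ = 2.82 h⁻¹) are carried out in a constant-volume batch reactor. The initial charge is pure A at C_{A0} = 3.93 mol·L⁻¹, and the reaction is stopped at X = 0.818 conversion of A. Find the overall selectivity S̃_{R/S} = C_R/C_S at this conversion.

2.68

C_A = C_{A0}(1−X) = 0.7153 mol·L⁻¹.
Along a PFR/batch, dC_S/dC_A = −r_S/(r_R+r_S) = −k₂/(k₂+k₁·C_A).
Integrating from C_{A0} to C_A: C_S = (2.82/3.75)·ln[(2.82+3.75·3.93)/(2.82+3.75·0.715)] = 0.7520·ln(17.56/5.502) = 0.8726 mol·L⁻¹.
Then C_R = (C_{A0}−C_A) − C_S = 3.215 − 0.8726 = 2.342 mol·L⁻¹.
S̃_{R/S} = C_R/C_S = 2.342/0.8726 = 2.68.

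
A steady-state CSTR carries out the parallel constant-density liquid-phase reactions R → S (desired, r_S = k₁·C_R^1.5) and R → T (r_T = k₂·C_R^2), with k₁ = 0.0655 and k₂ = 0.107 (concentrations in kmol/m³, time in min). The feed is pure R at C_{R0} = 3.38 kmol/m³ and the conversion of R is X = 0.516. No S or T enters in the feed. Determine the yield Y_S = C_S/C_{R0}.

Exit C_R = C_{R0}(1−X) = 3.38×0.484 = 1.636 kmol/m³.
In a CSTR the entire volume is at exit conditions, so r_S = 0.0655×1.636^1.5 = 0.1371 and r_T = 0.107×1.636^2 = 0.2864.
Fraction of consumed R going to S: r_S/(r_S+r_T) = 0.3237.
C_S = 0.3237·C_{R0}·X = 0.3237×3.38×0.516 = 0.565 kmol/m³; Y_S = C_S/C_{R0} = 0.167.

0.167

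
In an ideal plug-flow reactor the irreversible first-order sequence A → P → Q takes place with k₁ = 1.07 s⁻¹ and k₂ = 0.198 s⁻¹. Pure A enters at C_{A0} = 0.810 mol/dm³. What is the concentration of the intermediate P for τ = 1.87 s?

0.552 mol/dm³

The intermediate concentration in a first-order A→B→C sequence is C_P = k₁C_{A0}(e^(−k₁τ) − e^(−k₂τ))/(k₂−k₁).
e^(−k₁τ) = e^(−1.07×1.87) = e^(−2.001) = 0.1352; e^(−k₂τ) = e^(−0.3703) = 0.6906.
C_P = 1.07×0.810/(0.198−1.07) × (0.1352−0.6906) = (-0.9939)×(-0.5553) = 0.5520 mol/dm³.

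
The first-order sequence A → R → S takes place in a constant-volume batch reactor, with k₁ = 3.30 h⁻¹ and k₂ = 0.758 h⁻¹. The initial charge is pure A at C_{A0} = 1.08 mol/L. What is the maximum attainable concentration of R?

For a first-order series the maximum intermediate yield is C_{R,max}/C_{A0} = (k₁/k₂)^[k₂/(k₂−k₁)].
= (3.30/0.758)^(0.758/(0.758−3.30)) = (4.354)^(-0.2982) = 0.6449.
C_{R,max} = 0.6449×1.08 = 0.697 mol/L.

0.697 mol/L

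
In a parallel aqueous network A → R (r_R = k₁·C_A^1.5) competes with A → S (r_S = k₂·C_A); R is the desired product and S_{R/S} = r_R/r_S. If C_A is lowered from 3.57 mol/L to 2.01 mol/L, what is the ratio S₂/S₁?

0.750

S_{R/S} = (k₁/k₂)·C_A^0.5, so S₂/S₁ = (C_{A,2}/C_{A,1})^0.5.
= (2.01/3.57)^0.5 = (0.5630)^0.5 = 0.750.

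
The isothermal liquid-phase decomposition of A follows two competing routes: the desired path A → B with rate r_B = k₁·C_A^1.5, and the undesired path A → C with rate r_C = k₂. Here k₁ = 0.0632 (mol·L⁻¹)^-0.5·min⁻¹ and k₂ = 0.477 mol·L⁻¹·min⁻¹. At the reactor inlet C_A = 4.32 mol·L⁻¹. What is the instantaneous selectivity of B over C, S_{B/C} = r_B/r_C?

S_{B/C} = r_B/r_C = (k₁·C_A^1.5)/(k₂) = (k₁/k₂)·C_A^1.5.
= (0.0632×4.320^1.5) / (0.477) = 0.5675/0.4770 = 1.19.

1.19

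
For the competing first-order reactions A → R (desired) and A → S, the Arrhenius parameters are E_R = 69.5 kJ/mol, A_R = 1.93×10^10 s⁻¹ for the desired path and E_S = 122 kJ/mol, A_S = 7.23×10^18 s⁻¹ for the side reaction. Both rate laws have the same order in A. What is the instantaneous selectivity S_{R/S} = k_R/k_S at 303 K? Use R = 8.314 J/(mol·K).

k_R/k_S = (A_R/A_S)·exp[−(E_R−E_S)/(RT)] = (A_R/A_S)·exp[(E_S−E_R)/(RT)].
(E_S−E_R)/(RT) = (122−69.5)×10³/(8.314×303) = 52500/2519 = 20.84.
k_R/k_S = (1.93×10^10/7.23×10^18)·exp(20.84) = 2.669×10^-9 × 1.124×10^9 = 3.00.

3.00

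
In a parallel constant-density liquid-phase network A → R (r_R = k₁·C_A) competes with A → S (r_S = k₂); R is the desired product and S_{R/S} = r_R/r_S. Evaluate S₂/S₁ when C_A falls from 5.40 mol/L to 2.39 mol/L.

S_{R/S} = (k₁/k₂)·C_A, so S₂/S₁ = (C_{A,2}/C_{A,1}).
= 2.39/5.40 = 0.443.
Selectivity toward R falls as C_A falls — high-concentration operation is favoured.

0.443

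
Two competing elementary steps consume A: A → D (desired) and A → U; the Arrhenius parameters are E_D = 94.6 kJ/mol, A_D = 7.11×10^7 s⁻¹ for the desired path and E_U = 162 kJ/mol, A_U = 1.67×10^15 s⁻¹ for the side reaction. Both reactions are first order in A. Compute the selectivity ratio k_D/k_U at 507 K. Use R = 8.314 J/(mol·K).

0.374

k_D/k_U = (A_D/A_U)·exp[−(E_D−E_U)/(RT)] = (A_D/A_U)·exp[(E_U−E_D)/(RT)].
(E_U−E_D)/(RT) = (162−94.6)×10³/(8.314×507) = 67400/4215 = 15.99.
k_D/k_U = (7.11×10^7/1.67×10^15)·exp(15.99) = 4.257×10^-8 × 8.796×10^6 = 0.374.
Since E_D < E_U, lowering the temperature improves selectivity toward D.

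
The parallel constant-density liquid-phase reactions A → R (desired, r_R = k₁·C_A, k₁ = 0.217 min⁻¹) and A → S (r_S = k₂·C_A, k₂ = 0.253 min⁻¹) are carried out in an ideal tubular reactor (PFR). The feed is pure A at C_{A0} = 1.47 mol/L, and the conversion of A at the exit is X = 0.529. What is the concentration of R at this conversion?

0.359 mol/L

C_A = C_{A0}(1−X) = 0.6924 mol/L.
Both paths are first order in A, so the instantaneous fraction to R is constant: dC_R/d(−C_A) = k₁/(k₁+k₂) = 0.4617.
C_R = 0.4617·(C_{A0}−C_A) = 0.4617×0.7776 = 0.359 mol/L.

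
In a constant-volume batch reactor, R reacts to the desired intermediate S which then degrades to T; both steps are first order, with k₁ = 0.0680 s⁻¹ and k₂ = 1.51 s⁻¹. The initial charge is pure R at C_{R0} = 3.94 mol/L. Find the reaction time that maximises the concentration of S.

2.15 s

For first-order series the maximum of C_S occurs at t_opt = ln(k₂/k₁)/(k₂−k₁).
= ln(1.51/0.0680)/(1.51−0.0680) = ln(22.21)/1.442 = 3.100/1.442 = 2.15 s.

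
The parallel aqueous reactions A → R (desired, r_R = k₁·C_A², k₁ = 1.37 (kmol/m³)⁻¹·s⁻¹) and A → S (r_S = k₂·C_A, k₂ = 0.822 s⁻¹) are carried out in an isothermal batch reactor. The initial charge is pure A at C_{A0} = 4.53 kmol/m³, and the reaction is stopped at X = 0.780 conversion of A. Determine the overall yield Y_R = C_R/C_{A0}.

0.625

C_A = C_{A0}(1−X) = 0.9966 kmol/m³.
Along a PFR/batch, dC_S/dC_A = −r_S/(r_R+r_S) = −k₂/(k₂+k₁·C_A).
Integrating from C_{A0} to C_A: C_S = (0.822/1.37)·ln[(0.822+1.37·4.53)/(0.822+1.37·0.997)] = 0.6000·ln(7.028/2.187) = 0.7003 kmol/m³.
Then C_R = (C_{A0}−C_A) − C_S = 3.533 − 0.7003 = 2.833 kmol/m³.
Y_R = C_R/C_{A0} = 2.833/4.53 = 0.625.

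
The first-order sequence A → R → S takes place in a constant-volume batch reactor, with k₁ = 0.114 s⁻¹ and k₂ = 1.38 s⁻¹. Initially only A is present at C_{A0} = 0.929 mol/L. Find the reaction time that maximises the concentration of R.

1.97 s

Setting dC_R/dt = 0 gives t_opt = ln(k₂/k₁)/(k₂−k₁).
= ln(1.38/0.114)/(1.38−0.114) = ln(12.11)/1.266 = 2.494/1.266 = 1.97 s.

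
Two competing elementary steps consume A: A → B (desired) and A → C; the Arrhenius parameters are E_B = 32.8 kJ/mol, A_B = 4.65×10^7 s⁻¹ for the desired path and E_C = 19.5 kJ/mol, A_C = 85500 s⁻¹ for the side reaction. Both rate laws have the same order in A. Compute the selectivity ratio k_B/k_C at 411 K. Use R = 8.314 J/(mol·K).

11.1

Since both paths have the same order in A, the concentration cancels and S_{B/C} = k_B/k_C = (A_B/A_C)·exp[(E_C−E_B)/(RT)].
(E_C−E_B)/(RT) = (19.5−32.8)×10³/(8.314×411) = -13300/3417 = -3.892.
k_B/k_C = (4.65×10^7/85500)·exp(-3.892) = 543.9 × 0.02040 = 11.1.
Since E_B > E_C, raising the temperature improves selectivity toward B.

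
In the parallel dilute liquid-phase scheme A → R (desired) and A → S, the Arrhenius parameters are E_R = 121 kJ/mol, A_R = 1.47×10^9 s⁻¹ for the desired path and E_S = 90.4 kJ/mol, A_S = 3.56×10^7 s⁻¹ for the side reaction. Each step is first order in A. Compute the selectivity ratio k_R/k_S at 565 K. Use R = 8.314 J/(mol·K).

With equal orders, S_{R/S} = k_R/k_S = (A_R/A_S)·exp[(E_S−E_R)/(RT)].
(E_S−E_R)/(RT) = (90.4−121)×10³/(8.314×565) = -30600/4697 = -6.514.
k_R/k_S = (1.47×10^9/3.56×10^7)·exp(-6.514) = 41.29 × 0.001482 = 0.0612.

0.0612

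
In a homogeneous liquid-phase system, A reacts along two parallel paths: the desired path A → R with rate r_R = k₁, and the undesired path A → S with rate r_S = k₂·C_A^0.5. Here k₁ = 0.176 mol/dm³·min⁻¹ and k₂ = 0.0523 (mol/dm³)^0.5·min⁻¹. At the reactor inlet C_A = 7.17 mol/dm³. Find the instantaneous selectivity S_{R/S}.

S_{R/S} = r_R/r_S = (k₁)/(k₂·C_A^0.5) = (k₁/k₂)·C_A^-0.5.
= (0.176) / (0.0523×7.170^0.5) = 0.1760/0.1400 = 1.26.
The undesired path is higher order in A, so low C_A (CSTR or dilute feed) favours R.

1.26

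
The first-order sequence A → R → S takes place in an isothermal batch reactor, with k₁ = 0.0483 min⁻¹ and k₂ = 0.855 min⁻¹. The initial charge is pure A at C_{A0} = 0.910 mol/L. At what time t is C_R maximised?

3.56 min

Setting dC_R/dt = 0 gives t_opt = ln(k₂/k₁)/(k₂−k₁).
= ln(0.855/0.0483)/(0.855−0.0483) = ln(17.70)/0.8067 = 2.874/0.8067 = 3.56 min.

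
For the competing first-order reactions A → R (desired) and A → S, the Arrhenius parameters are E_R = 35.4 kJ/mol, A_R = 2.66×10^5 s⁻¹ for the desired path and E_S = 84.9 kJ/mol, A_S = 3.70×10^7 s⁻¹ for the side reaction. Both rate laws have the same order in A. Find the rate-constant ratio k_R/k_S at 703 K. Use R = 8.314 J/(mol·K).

34.3

With equal orders, S_{R/S} = k_R/k_S = (A_R/A_S)·exp[(E_S−E_R)/(RT)].
(E_S−E_R)/(RT) = (84.9−35.4)×10³/(8.314×703) = 49500/5845 = 8.469.
k_R/k_S = (2.66×10^5/3.70×10^7)·exp(8.469) = 0.007189 × 4765 = 34.3.
Since E_R < E_S, lowering the temperature improves selectivity toward R.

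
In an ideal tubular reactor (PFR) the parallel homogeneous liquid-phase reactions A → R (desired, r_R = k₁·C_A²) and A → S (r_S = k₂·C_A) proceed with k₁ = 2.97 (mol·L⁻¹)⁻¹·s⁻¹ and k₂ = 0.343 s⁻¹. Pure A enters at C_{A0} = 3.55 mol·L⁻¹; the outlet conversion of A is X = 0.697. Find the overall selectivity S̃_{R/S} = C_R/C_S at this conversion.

18.1

C_A = C_{A0}(1−X) = 1.076 mol·L⁻¹.
Along a PFR/batch, dC_S/dC_A = −r_S/(r_R+r_S) = −k₂/(k₂+k₁·C_A).
Integrating from C_{A0} to C_A: C_S = (0.343/2.97)·ln[(0.343+2.97·3.55)/(0.343+2.97·1.08)] = 0.1155·ln(10.89/3.538) = 0.1298 mol·L⁻¹.
Then C_R = (C_{A0}−C_A) − C_S = 2.474 − 0.1298 = 2.345 mol·L⁻¹.
S̃_{R/S} = C_R/C_S = 2.345/0.1298 = 18.1.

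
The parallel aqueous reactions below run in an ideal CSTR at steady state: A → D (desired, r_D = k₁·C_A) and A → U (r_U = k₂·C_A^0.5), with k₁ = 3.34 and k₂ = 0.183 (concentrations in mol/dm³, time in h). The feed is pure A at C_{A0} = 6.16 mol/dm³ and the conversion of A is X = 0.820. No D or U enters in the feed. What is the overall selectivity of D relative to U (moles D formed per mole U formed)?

Exit C_A = C_{A0}(1−X) = 6.16×0.180 = 1.109 mol/dm³.
In a CSTR the entire volume is at exit conditions, so r_D = 3.34×1.109 = 3.703 and r_U = 0.183×1.109^0.5 = 0.1927.
Overall selectivity = C_D/C_U = r_Dτ/(r_Uτ) = r_D/r_U = 19.2.

19.2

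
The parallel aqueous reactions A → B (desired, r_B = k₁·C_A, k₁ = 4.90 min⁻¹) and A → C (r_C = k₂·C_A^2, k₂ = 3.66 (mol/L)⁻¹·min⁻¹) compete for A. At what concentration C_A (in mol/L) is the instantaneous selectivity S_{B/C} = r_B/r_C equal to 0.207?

6.47 mol/L

S_{B/C} = (k₁/k₂)·C_A⁻¹ ⇒ C_A = (S·k₂/k₁)^(-1).
= (0.207×3.66/4.90)^(-1) = (0.1546)^(-1) = 6.47 mol/L.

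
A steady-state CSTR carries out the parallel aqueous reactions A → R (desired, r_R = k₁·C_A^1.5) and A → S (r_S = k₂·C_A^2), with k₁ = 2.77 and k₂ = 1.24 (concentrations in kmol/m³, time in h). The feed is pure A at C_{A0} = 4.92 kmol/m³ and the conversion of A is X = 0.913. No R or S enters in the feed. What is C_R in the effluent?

Exit C_A = C_{A0}(1−X) = 4.92×0.0870 = 0.4280 kmol/m³.
A CSTR operates uniformly at the exit composition, giving r_R = 0.7757 and r_S = 0.2272 (each k·C_A^n at C_A = 0.4280).
Fraction of consumed A going to R: r_R/(r_R+r_S) = 0.7735.
C_R = 0.7735·C_{A0}·X = 0.7735×4.92×0.913 = 3.47 kmol/m³.

3.47 kmol/m³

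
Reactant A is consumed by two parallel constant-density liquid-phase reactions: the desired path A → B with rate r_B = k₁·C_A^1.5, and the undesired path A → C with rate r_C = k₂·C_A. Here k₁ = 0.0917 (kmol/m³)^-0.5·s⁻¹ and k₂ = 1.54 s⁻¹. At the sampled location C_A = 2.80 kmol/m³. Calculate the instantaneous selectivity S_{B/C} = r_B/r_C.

S_{B/C} = r_B/r_C = (k₁·C_A^1.5)/(k₂·C_A) = (k₁/k₂)·C_A^0.5.
= (0.0917×2.800^1.5) / (1.54×2.800) = 0.4296/4.312 = 0.0996.
Since the desired path is higher order in A, keeping C_A high (PFR or concentrated feed) favours B.

0.0996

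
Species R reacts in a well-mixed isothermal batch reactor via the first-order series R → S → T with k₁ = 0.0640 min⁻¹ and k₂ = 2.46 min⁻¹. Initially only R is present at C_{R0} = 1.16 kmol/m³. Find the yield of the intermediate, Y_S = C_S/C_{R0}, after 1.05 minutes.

The intermediate concentration in a first-order A→B→C sequence is C_S = k₁C_{R0}(e^(−k₁t) − e^(−k₂t))/(k₂−k₁).
e^(−k₁t) = e^(−0.0640×1.05) = e^(−0.06720) = 0.9350; e^(−k₂t) = e^(−2.583) = 0.07555.
C_S = 0.0640×1.16/(2.46−0.0640) × (0.9350−0.07555) = 0.03098×0.8595 = 0.02663 kmol/m³.
Y_S = C_S/C_{R0} = 0.02663/1.16 = 0.0230.

0.0230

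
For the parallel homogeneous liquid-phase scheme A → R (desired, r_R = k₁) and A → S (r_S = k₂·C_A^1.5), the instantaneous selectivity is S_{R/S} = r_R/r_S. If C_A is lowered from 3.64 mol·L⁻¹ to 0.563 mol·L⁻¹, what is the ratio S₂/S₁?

16.4

S_{R/S} = (k₁/k₂)·C_A^-1.5, so S₂/S₁ = (C_{A,2}/C_{A,1})^-1.5.
= (0.563/3.64)^(-1.5) = (0.1547)^(-1.5) = 16.4.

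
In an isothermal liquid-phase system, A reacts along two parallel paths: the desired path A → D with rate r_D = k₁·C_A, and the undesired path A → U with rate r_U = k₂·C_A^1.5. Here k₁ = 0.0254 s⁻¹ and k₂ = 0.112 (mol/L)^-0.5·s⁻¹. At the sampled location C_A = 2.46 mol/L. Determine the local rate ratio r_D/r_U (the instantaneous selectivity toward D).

0.145

S_{D/U} = r_D/r_U = (k₁·C_A)/(k₂·C_A^1.5) = (k₁/k₂)·C_A^-0.5.
= (0.0254×2.460) / (0.112×2.460^1.5) = 0.06248/0.4321 = 0.145.
The undesired path is higher order in A, so low C_A (CSTR or dilute feed) favours D.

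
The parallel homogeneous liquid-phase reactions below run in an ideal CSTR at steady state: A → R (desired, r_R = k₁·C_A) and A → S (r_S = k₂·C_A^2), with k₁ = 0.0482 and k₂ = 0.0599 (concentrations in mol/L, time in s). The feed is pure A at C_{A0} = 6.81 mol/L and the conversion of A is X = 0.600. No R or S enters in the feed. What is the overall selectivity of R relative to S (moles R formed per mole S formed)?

0.295

Exit C_A = C_{A0}(1−X) = 6.81×0.400 = 2.724 mol/L.
A CSTR operates uniformly at the exit composition, giving r_R = 0.1313 and r_S = 0.4445 (each k·C_A^n at C_A = 2.724).
Overall selectivity = C_R/C_S = r_Rτ/(r_Sτ) = r_R/r_S = 0.295.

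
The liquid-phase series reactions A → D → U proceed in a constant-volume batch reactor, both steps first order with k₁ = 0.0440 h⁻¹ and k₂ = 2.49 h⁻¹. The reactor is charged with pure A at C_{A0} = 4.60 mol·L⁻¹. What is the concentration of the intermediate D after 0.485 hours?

0.0563 mol·L⁻¹

Solving the coupled first-order balances gives C_D(t) = [k₁/(k₂−k₁)]·C_{A0}·(e^(−k₁t) − e^(−k₂t)).
e^(−k₁t) = e^(−0.0440×0.485) = e^(−0.02134) = 0.9789; e^(−k₂t) = e^(−1.208) = 0.2989.
C_D = 0.0440×4.60/(2.49−0.0440) × (0.9789−0.2989) = 0.08275×0.6800 = 0.05627 mol·L⁻¹.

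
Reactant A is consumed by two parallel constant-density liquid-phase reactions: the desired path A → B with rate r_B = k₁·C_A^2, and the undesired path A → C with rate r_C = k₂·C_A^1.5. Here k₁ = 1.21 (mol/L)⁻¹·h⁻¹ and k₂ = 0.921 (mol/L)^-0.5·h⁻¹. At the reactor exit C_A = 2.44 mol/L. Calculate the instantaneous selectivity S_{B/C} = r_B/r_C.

S_{B/C} = r_B/r_C = (k₁·C_A^2)/(k₂·C_A^1.5) = (k₁/k₂)·C_A^0.5.
= (1.21×2.440^2) / (0.921×2.440^1.5) = 7.204/3.510 = 2.05.

2.05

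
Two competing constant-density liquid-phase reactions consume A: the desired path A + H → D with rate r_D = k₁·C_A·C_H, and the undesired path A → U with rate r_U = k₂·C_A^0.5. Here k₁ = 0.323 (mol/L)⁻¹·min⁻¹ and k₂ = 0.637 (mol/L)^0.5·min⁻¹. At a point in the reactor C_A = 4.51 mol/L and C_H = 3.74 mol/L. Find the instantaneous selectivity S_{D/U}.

4.03

S_{D/U} = r_D/r_U = (k₁·C_A·C_H)/(k₂·C_A^0.5) = (k₁/k₂)·C_A^0.5·C_H.
= (0.323×4.510×3.740) / (0.637×4.510^0.5) = 5.448/1.353 = 4.03.
Since the desired path is higher order in A, keeping C_A high (PFR or concentrated feed) favours D.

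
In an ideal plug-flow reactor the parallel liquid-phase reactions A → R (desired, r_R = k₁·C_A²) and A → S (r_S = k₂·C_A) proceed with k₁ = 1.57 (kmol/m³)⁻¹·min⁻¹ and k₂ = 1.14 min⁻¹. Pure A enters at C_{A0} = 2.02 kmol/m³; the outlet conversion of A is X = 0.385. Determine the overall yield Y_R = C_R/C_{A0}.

C_A = C_{A0}(1−X) = 1.242 kmol/m³.
Along a PFR/batch, dC_S/dC_A = −r_S/(r_R+r_S) = −k₂/(k₂+k₁·C_A).
Integrating from C_{A0} to C_A: C_S = (1.14/1.57)·ln[(1.14+1.57·2.02)/(1.14+1.57·1.24)] = 0.7261·ln(4.311/3.090) = 0.2418 kmol/m³.
Then C_R = (C_{A0}−C_A) − C_S = 0.7777 − 0.2418 = 0.5359 kmol/m³.
Y_R = C_R/C_{A0} = 0.5359/2.02 = 0.265.

0.265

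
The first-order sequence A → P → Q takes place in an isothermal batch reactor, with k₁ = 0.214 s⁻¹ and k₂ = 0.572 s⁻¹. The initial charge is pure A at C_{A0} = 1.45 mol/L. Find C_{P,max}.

At the optimum, C_{P,max}/C_{A0} = (k₁/k₂)^[k₂/(k₂−k₁)].
= (0.214/0.572)^(0.572/(0.572−0.214)) = (0.3741)^(1.598) = 0.2079.
C_{P,max} = 0.2079×1.45 = 0.301 mol/L.

0.301 mol/L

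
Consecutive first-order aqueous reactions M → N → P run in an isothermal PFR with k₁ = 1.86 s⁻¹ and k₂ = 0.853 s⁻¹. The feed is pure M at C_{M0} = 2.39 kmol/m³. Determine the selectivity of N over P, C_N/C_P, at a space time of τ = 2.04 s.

0.407

The intermediate concentration in a first-order A→B→C sequence is C_N = k₁C_{M0}(e^(−k₁τ) − e^(−k₂τ))/(k₂−k₁).
e^(−k₁τ) = e^(−1.86×2.04) = e^(−3.794) = 0.02250; e^(−k₂τ) = e^(−1.740) = 0.1755.
C_N = 1.86×2.39/(0.853−1.86) × (0.02250−0.1755) = (-4.414)×(-0.1530) = 0.6754 kmol/m³.
C_M = C_{M0}e^(−k₁τ) = 0.05377 kmol/m³, so C_P = C_{M0}−C_M−C_N = 1.661 kmol/m³; C_N/C_P = 0.407.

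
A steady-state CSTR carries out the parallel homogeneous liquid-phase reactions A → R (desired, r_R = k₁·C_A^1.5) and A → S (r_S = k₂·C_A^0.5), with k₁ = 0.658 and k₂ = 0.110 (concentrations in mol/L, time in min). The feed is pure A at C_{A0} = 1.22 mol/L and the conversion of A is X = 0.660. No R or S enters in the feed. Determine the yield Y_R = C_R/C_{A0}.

0.470

Exit C_A = C_{A0}(1−X) = 1.22×0.340 = 0.4148 mol/L.
A CSTR operates uniformly at the exit composition, giving r_R = 0.1758 and r_S = 0.07085 (each k·C_A^n at C_A = 0.4148).
Fraction of consumed A going to R: r_R/(r_R+r_S) = 0.7127.
C_R = 0.7127·C_{A0}·X = 0.7127×1.22×0.660 = 0.574 mol/L; Y_R = C_R/C_{A0} = 0.470.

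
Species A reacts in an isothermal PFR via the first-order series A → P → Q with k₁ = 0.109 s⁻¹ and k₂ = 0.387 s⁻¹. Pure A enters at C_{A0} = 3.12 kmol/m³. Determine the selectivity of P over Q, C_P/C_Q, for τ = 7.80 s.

0.350

For first-order series with pure A initially, C_P(τ) = k₁C_{A0}/(k₂−k₁)·(e^(−k₁τ) − e^(−k₂τ)).
e^(−k₁τ) = e^(−0.109×7.80) = e^(−0.8502) = 0.4273; e^(−k₂τ) = e^(−3.019) = 0.04887.
C_P = 0.109×3.12/(0.387−0.109) × (0.4273−0.04887) = 1.223×0.3785 = 0.4630 kmol/m³.
C_A = C_{A0}e^(−k₁τ) = 1.333 kmol/m³, so C_Q = C_{A0}−C_A−C_P = 1.324 kmol/m³; C_P/C_Q = 0.350.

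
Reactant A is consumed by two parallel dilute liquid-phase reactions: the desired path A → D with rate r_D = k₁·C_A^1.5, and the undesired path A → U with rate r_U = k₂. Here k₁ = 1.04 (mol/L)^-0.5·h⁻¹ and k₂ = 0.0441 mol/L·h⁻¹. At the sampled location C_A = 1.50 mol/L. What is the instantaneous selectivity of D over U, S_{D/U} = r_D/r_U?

S_{D/U} = r_D/r_U = (k₁·C_A^1.5)/(k₂) = (k₁/k₂)·C_A^1.5.
= (1.04×1.500^1.5) / (0.0441) = 1.911/0.04410 = 43.3.

43.3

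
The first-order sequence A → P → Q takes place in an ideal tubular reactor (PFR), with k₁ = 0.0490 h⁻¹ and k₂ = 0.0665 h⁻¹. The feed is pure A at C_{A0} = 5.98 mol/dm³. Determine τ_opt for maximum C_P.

Setting dC_P/dτ = 0 gives τ_opt = ln(k₂/k₁)/(k₂−k₁).
= ln(0.0665/0.0490)/(0.0665−0.0490) = ln(1.357)/0.01750 = 0.3054/0.01750 = 17.5 h.

17.5 h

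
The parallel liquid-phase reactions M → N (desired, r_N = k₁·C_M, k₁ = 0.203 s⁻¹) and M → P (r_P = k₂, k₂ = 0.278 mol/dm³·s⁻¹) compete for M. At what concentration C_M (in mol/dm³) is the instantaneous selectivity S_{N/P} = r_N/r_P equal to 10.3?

S_{N/P} = (k₁/k₂)·C_M ⇒ C_M = S·k₂/k₁.
= 10.3×0.278/0.203 = 14.1 mol/dm³.

14.1 mol/dm³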